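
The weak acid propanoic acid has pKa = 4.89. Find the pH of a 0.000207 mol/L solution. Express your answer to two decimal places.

pH = 4.34

CH3CH2COOH ⇌ CH3CH2COO- + H+
Ka = 10^(−4.89) = 1.29 × 10^-5
From the ICE table, Ka = [H+]²/(0.000207 − [H+]) = 1.29 × 10^-5.
[H+] is not negligible relative to C₀; solve [H+]² + 1.29e-05·[H+] − 2.67e-09 = 0.
[H+] = (−Ka + √(Ka² + 4·Ka·C₀))/2 = 4.56 × 10^-5 M
pH = −log(4.56 × 10^-5) = 4.34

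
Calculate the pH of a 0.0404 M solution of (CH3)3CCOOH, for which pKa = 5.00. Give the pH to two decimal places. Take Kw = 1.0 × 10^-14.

(CH3)3CCOOH ⇌ (CH3)3CCOO- + H+
Ka = 10^(−5.00) = 1.00 × 10^-5
From the ICE table, Ka = [H+]²/(0.0404 − [H+]) = 1.00 × 10^-5.
Assume [H+] ≪ 0.0404: [H+] ≈ √(1.00 × 10^-5 × 0.0404) = 6.36 × 10^-4 M
Check: 1.6% ionized — well under 5%, approximation valid.
pH = −log[H+] = −log(6.36 × 10^-4) = 3.20

pH = 3.20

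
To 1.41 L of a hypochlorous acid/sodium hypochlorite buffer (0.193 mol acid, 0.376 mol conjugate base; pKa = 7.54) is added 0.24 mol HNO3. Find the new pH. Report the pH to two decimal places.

pH = 7.04

Added H+ converts OCl- to HOCl: HOCl → 0.433 mol, OCl- → 0.136 mol.
pH = pKa + log(n_OCl-/n_HOCl) = 7.54 + log(0.136/0.433) = 7.54 + (-0.503)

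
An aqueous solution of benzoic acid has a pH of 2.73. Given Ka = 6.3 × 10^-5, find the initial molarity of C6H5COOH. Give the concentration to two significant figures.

[H+] = 10^(-2.73) = 1.86 × 10^-3 M = x
Ka = x²/(C₀ − x) ⇒ C₀ = x + x²/Ka
C₀ = 1.86 × 10^-3 + (1.86 × 10^-3)²/(6.3 × 10^-5) = 5.68 × 10^-2 M

C₀ = 5.7 × 10^-2 M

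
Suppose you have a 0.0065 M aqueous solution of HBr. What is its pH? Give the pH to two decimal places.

HBr is a strong acid and dissociates completely, so [H+] = 0.0065 M.
pH = -log(0.0065) = 2.19

pH = 2.19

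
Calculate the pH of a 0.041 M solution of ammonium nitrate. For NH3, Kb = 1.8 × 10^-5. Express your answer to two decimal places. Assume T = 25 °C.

NH4+ is the conjugate acid of the weak base NH3.
Ka = Kw/Kb = 1.0×10^-14 / 1.8 × 10^-5 = 5.56 × 10^-10
From the ICE table, Ka = [H+]²/(0.041 − [H+]) = 5.56 × 10^-10.
Since Ka ≪ C₀, [H+] ≈ √(Ka·C₀) = 4.77 × 10^-6 M.
pH = −log[H+] = −log(4.77 × 10^-6) = 5.32

pH = 5.32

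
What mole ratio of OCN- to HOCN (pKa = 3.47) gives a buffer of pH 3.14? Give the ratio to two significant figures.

pH = pKa + log(r) ⇒ log(r) = 3.14 − 3.47 = -0.33
r = [OCN-]/[HOCN] = 10^(-0.33) = 0.468

ratio = 0.47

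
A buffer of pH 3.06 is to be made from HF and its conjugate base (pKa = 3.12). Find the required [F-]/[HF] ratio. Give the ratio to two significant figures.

ratio = 0.87

pH = pKa + log(r) ⇒ log(r) = 3.06 − 3.12 = -0.06
r = [F-]/[HF] = 10^(-0.06) = 0.871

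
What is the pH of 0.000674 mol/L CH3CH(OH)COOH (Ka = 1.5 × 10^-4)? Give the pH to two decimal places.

pH = 3.60

CH3CH(OH)COOH ⇌ CH3CH(OH)COO- + H+
From the ICE table, Ka = x²/(0.000674 − x) = 1.5 × 10^-4.
x is not negligible relative to C₀; solve x² + 0.00015·x − 1.01e-07 = 0.
x = [−0.00015 + √(0.00015² + 4.04e-07)]/2 = 2.52 × 10^-4 M
pH = −log(2.52 × 10^-4) = 3.60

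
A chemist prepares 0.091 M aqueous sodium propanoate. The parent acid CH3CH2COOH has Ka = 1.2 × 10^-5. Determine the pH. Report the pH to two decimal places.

pH = 8.94

CH3CH2COO- is the conjugate base of the weak acid CH3CH2COOH.
Kb = Kw/Ka = 1.0×10^-14 / 1.2 × 10^-5 = 8.33 × 10^-10
Let x = [OH-] at equilibrium. Kb = x²/(0.091 − x).
Neglecting x in the denominator: x = √(8.33 × 10^-10 × 0.091) = 8.71 × 10^-6 M
(x/C₀ = 0.0096% < 5%, so the approximation holds.)
pOH = 5.06, so pH = 14.00 − pOH = 8.94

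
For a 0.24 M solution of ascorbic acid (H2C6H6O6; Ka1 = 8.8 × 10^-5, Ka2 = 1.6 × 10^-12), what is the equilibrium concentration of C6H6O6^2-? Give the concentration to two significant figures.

First ionization gives [H+] ≈ [HC6H6O6-] = 4.60 × 10^-3 M.
Second step: Ka2 = [H+][C6H6O6^2-]/[HC6H6O6-] ≈ [C6H6O6^2-] (since [H+] ≈ [HC6H6O6-]).
So [C6H6O6^2-] ≈ Ka2.

1.6 × 10^-12 M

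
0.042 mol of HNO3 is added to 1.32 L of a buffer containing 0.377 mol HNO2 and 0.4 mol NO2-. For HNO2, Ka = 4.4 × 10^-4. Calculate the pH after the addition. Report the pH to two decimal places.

Added H+ converts NO2- to HNO2: HNO2 → 0.419 mol, NO2- → 0.358 mol.
pKa = −log(4.4 × 10^-4) = 3.357
pH = pKa + log(n_NO2-/n_HNO2) = 3.357 + log(0.358/0.419) = 3.357 + (-0.068)

pH = 3.29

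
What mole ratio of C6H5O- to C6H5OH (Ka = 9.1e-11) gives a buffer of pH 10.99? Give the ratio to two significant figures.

ratio = 8.9

pKa = -log(9.1 × 10^-11) = 10.041
pH = pKa + log(r) ⇒ log(r) = 10.99 − 10.041 = +0.949
r = [C6H5O-]/[C6H5OH] = 10^(+0.949) = 8.89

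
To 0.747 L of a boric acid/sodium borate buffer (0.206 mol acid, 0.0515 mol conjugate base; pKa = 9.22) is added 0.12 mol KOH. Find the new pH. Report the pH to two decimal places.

pH = 9.52

OH- converts B(OH)3 to B(OH)4-: B(OH)3 → 0.086 mol, B(OH)4- → 0.171 mol.
Henderson–Hasselbalch with mole ratio 0.171/0.086: pH = 9.22 + (+0.298)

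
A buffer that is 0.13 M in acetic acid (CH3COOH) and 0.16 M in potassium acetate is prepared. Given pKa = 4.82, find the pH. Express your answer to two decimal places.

pH = 4.91

pH = pKa + log([A⁻]/[HA]) = 4.82 + log(0.16/0.13)
pH = 4.82 + (+0.090) = 4.91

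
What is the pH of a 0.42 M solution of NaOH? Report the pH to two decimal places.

pH = 13.62

NaOH is a strong base; [OH-] = 0.42 M.
pOH = -log(0.42) = 0.38
pH = 14.00 - 0.38 = 13.62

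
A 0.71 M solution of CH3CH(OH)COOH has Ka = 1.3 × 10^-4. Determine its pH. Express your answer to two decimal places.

CH3CH(OH)COOH ⇌ CH3CH(OH)COO- + H+
From the ICE table, Ka = [H+]²/(0.71 − [H+]) = 1.3 × 10^-4.
Neglecting [H+] in the denominator: [H+] = √(1.3 × 10^-4 × 0.71) = 9.61 × 10^-3 M
pH = −log[H+] = −log(9.61 × 10^-3) = 2.02

pH = 2.02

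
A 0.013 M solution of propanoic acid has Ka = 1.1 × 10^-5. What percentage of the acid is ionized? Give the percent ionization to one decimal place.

CH3CH2COOH ⇌ CH3CH2COO- + H+; let x = [H+] at equilibrium.
x ≈ √(Ka·C₀) = √(1.1 × 10^-5 × 0.013) = 3.78 × 10^-4 M
Fraction ionized = 3.78 × 10^-4 / 0.013 = 0.0291 → 2.9%

2.9%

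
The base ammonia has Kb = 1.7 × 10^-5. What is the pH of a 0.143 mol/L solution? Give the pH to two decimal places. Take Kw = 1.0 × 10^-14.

pH = 11.19

NH3 + H2O ⇌ NH4+ + OH-
Let x = [OH-] at equilibrium. Kb = x²/(0.143 − x).
Neglecting x in the denominator: x = √(1.7 × 10^-5 × 0.143) = 1.56 × 10^-3 M
pOH = 2.81, so pH = 14.00 − pOH = 11.19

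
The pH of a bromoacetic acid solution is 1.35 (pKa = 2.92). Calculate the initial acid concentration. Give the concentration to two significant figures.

C₀ = 1.7 M

[H+] = 10^(-1.35) = 4.47 × 10^-2 M = x
Ka = 10^(−2.92) = 1.20 × 10^-3
Ka = x²/(C₀ − x) ⇒ C₀ = x + x²/Ka
C₀ = 4.47 × 10^-2 + (4.47 × 10^-2)²/(1.20 × 10^-3) = 1.71 M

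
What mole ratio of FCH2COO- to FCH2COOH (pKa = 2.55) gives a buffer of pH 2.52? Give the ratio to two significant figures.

pH = pKa + log(r) ⇒ log(r) = 2.52 − 2.55 = -0.03
r = [FCH2COO-]/[FCH2COOH] = 10^(-0.03) = 0.933

ratio = 0.93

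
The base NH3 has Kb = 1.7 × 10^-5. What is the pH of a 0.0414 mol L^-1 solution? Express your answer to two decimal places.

pH = 10.92

NH3 + H2O ⇌ NH4+ + OH-
Kb = [OH-]²/(0.0414 − [OH-]) = 1.7 × 10^-5
Neglecting [OH-] in the denominator: [OH-] = √(1.7 × 10^-5 × 0.0414) = 8.39 × 10^-4 M
pOH = 3.08, so pH = 14.00 − pOH = 10.92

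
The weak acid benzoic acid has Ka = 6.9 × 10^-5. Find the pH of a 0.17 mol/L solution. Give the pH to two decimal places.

C6H5COOH ⇌ C6H5COO- + H+
From the ICE table, Ka = [H+]²/(0.17 − [H+]) = 6.9 × 10^-5.
Neglecting [H+] in the denominator: [H+] = √(6.9 × 10^-5 × 0.17) = 3.42 × 10^-3 M
pH = −log[H+] = −log(3.42 × 10^-3) = 2.47

pH = 2.47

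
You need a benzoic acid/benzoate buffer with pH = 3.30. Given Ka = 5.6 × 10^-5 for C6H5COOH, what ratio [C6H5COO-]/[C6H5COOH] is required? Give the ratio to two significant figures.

pKa = -log(5.6 × 10^-5) = 4.252
pH = pKa + log(r) ⇒ log(r) = 3.30 − 4.252 = -0.952
r = [C6H5COO-]/[C6H5COOH] = 10^(-0.952) = 0.112

ratio = 0.11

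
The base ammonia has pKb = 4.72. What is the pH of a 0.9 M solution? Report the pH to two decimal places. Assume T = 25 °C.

pH = 11.62

NH3 + H2O ⇌ NH4+ + OH-
Kb = 10^(−4.72) = 1.91 × 10^-5
Kb = [OH-]²/(0.9 − [OH-]) = 1.91 × 10^-5
Assume [OH-] ≪ 0.9: [OH-] ≈ √(1.91 × 10^-5 × 0.9) = 4.15 × 10^-3 M
([OH-]/C₀ = 0.46% < 5%, so the approximation holds.)
pOH = 2.38, so pH = 14.00 − pOH = 11.62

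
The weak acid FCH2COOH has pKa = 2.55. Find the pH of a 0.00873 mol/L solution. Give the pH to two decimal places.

pH = 2.43

FCH2COOH ⇌ FCH2COO- + H+
Ka = 10^(−2.55) = 2.82 × 10^-3
Ka = [H+]²/(0.00873 − [H+]) = 2.82 × 10^-3
[H+] is not negligible relative to C₀; solve [H+]² + 0.00282·[H+] − 2.46e-05 = 0.
[H+] = (−Ka + √(Ka² + 4·Ka·C₀))/2 = 3.75 × 10^-3 M
pH = −log(3.75 × 10^-3) = 2.43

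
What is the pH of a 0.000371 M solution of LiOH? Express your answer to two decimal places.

pH = 10.57

LiOH is a strong base; [OH-] = 0.000371 M.
pOH = -log(0.000371) = 3.43
pH = 14.00 - 3.43 = 10.57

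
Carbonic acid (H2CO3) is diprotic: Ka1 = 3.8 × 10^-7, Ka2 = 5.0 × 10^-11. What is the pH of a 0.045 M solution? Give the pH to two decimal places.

pH = 3.88

Since Ka1 ≫ Ka2, the first ionization dominates [H+].
Ka1 = x²/(0.045 − x) = 3.8 × 10^-7
x ≈ √(3.8 × 10^-7 × 0.045) = 1.31 × 10^-4 M
pH = −log(1.31 × 10^-4) = 3.88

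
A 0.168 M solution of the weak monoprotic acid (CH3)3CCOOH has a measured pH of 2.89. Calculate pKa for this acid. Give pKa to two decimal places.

[H+] = 10^(-2.89) = 1.29 × 10^-3 M
At equilibrium [HA] = 0.168 − 1.29 × 10^-3 = 1.67 × 10^-1 M
Ka = [H+][A-]/[HA] = (1.29 × 10^-3)² / 1.67 × 10^-1 = 9.96 × 10^-6
pKa = -log(9.96 × 10^-6) = 5.00

pKa = 5.00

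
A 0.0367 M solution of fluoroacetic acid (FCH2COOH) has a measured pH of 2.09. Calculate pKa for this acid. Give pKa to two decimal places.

[H+] = 10^(-2.09) = 8.13 × 10^-3 M
At equilibrium [HA] = 0.0367 − 8.13 × 10^-3 = 2.86 × 10^-2 M
Ka = [H+][A-]/[HA] = (8.13 × 10^-3)² / 2.86 × 10^-2 = 2.31 × 10^-3
pKa = -log(2.31 × 10^-3) = 2.64

pKa = 2.64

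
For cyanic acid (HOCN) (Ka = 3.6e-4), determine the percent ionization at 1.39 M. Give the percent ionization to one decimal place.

HOCN ⇌ OCN- + H+; let x = [H+] at equilibrium.
x ≈ √(Ka·C₀) = √(3.6 × 10^-4 × 1.39) = 2.24 × 10^-2 M
Fraction ionized = 2.24 × 10^-2 / 1.39 = 0.0161 → 1.6%

1.6%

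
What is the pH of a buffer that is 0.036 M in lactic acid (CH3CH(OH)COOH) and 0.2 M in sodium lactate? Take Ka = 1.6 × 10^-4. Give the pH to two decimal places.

pH = 4.54

pKa = −log(1.6 × 10^-4) = 3.796
pH = pKa + log([A⁻]/[HA]) = 3.796 + log(0.2/0.036)
pH = 3.796 + (+0.745) = 4.54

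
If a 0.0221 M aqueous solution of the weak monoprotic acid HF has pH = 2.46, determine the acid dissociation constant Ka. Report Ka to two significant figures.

[H+] = 10^(-2.46) = 3.47 × 10^-3 M
At equilibrium [HA] = 0.0221 − 3.47 × 10^-3 = 1.86 × 10^-2 M
Ka = [H+][A-]/[HA] = (3.47 × 10^-3)² / 1.86 × 10^-2 = 6.5 × 10^-4

Ka = 6.5 × 10^-4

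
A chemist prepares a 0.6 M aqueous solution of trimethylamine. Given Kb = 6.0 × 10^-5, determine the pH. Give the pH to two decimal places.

pH = 11.78

(CH3)3N + H2O ⇌ (CH3)3NH+ + OH-
Kb = [OH-]²/(0.6 − [OH-]) = 6.0 × 10^-5
Neglecting [OH-] in the denominator: [OH-] = √(6.0 × 10^-5 × 0.6) = 6.00 × 10^-3 M
([OH-]/C₀ = 1% < 5%, so the approximation holds.)
pOH = −log(6.00 × 10^-3) = 2.22; pH = 14.00 − 2.22 = 11.78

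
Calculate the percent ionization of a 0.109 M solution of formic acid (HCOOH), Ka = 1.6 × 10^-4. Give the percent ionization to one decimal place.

3.8%

HCOOH ⇌ HCOO- + H+; let x = [H+] at equilibrium.
x ≈ √(Ka·C₀) = √(1.6 × 10^-4 × 0.109) = 4.18 × 10^-3 M
% ionization = x/C₀ × 100% = 4.18 × 10^-3/0.109 × 100% = 3.8%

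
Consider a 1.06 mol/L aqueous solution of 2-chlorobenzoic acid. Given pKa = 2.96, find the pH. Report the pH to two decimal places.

ClC6H4COOH ⇌ ClC6H4COO- + H+
Ka = 10^(−2.96) = 1.10 × 10^-3
From the ICE table, Ka = [H+]²/(1.06 − [H+]) = 1.10 × 10^-3.
Since Ka ≪ C₀, [H+] ≈ √(Ka·C₀) = 3.41 × 10^-2 M.
([H+]/C₀ = 3.2% < 5%, so the approximation holds.)
pH = −log(3.41 × 10^-2) = 1.47

pH = 1.47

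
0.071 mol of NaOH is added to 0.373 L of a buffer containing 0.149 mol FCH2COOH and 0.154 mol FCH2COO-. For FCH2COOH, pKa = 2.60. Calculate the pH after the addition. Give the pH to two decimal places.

After neutralization: n(FCH2COOH) = 0.078 mol, n(FCH2COO-) = 0.225 mol.
pH = pKa + log([A⁻]/[HA]) = 2.60 + log(0.225/0.078) = 2.60 +0.460

pH = 3.06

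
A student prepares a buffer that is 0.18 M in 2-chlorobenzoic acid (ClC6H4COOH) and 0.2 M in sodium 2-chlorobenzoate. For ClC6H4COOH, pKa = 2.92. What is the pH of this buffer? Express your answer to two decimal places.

pH = 2.97

Henderson–Hasselbalch: pH = pKa + log([ClC6H4COO-]/[ClC6H4COOH]) = 2.92 + log(0.2/0.18)
pH = 2.92 + (+0.046) = 2.97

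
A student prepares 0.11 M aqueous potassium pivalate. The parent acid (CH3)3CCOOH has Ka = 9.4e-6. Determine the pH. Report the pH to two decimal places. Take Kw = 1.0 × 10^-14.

pH = 9.03

(CH3)3CCOO- is the conjugate base of the weak acid (CH3)3CCOOH.
Kb = Kw/Ka = 1.0×10^-14 / 9.4 × 10^-6 = 1.06 × 10^-9
From the ICE table, Kb = x²/(0.11 − x) = 1.06 × 10^-9.
Assume x ≪ 0.11: x ≈ √(1.06 × 10^-9 × 0.11) = 1.08 × 10^-5 M
pOH = −log(1.08 × 10^-5) = 4.97; pH = 14.00 − 4.97 = 9.03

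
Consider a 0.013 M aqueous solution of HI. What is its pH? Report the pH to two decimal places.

pH = 1.89

HI is a strong acid and dissociates completely, so [H+] = 0.013 M.
pH = -log(0.013) = 1.89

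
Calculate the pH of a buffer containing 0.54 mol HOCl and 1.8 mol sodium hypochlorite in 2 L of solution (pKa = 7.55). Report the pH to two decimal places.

Henderson–Hasselbalch: pH = pKa + log([OCl-]/[HOCl]) = 7.55 + log(1.8/0.54)
pH = 7.55 + (+0.523) = 8.07

pH = 8.07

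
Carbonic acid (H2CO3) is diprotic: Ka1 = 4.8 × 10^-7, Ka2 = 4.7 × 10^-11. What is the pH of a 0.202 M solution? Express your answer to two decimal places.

pH = 3.51

Since Ka1 ≫ Ka2, the first ionization dominates [H+].
Ka1 = x²/(0.202 − x) = 4.8 × 10^-7
x ≈ √(4.8 × 10^-7 × 0.202) = 3.11 × 10^-4 M
pH = −log(3.11 × 10^-4) = 3.51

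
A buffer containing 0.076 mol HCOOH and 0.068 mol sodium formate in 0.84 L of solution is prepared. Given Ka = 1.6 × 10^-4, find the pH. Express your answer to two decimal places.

pH = 3.75

pKa = −log(1.6 × 10^-4) = 3.796
Using pH = pKa + log([base]/[acid]) with [base]/[acid] = 0.068/0.076:
pH = 3.796 + (-0.048) = 3.75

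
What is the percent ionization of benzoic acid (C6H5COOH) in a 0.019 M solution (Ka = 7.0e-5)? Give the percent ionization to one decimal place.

C6H5COOH ⇌ C6H5COO- + H+; let x = [H+] at equilibrium.
Solve x² + 7e-05x − 1.33e-06 = 0 → x = 1.12 × 10^-3 M
Fraction ionized = 1.12 × 10^-3 / 0.019 = 0.0589 → 5.9%

5.9%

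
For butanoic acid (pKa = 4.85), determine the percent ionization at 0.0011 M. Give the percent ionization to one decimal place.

CH3(CH2)2COOH ⇌ CH3(CH2)2COO- + H+; let x = [H+] at equilibrium.
Ka = 10^(−4.85) = 1.41 × 10^-5
Ka = x²/(C₀ − x); solving the quadratic gives x = 1.18 × 10^-4 M.
Fraction ionized = 1.18 × 10^-4 / 0.0011 = 0.1073 → 10.7%

10.7%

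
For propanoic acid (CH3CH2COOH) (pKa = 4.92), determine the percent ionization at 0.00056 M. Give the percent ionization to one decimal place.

13.6%

CH3CH2COOH ⇌ CH3CH2COO- + H+; let x = [H+] at equilibrium.
Ka = 10^(−4.92) = 1.20 × 10^-5
Solve x² + 1.2e-05x − 6.72e-09 = 0 → x = 7.62 × 10^-5 M
Fraction ionized = 7.62 × 10^-5 / 0.00056 = 0.1361 → 13.6%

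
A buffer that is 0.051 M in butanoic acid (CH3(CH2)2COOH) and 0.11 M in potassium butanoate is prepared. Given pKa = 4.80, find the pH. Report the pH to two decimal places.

Using pH = pKa + log([base]/[acid]) with [base]/[acid] = 0.11/0.051:
pH = 4.80 + (+0.334) = 5.13

pH = 5.13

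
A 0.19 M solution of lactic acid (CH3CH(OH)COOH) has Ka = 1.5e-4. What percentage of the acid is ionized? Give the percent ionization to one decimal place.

CH3CH(OH)COOH ⇌ CH3CH(OH)COO- + H+; let x = [H+] at equilibrium.
x ≈ √(Ka·C₀) = √(1.5 × 10^-4 × 0.19) = 5.34 × 10^-3 M
% ionization = x/C₀ × 100% = 5.34 × 10^-3/0.19 × 100% = 2.8%

2.8%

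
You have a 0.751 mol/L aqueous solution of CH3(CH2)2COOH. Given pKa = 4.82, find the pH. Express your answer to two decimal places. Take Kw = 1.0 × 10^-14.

pH = 2.47

CH3(CH2)2COOH ⇌ CH3(CH2)2COO- + H+
Ka = 10^(−4.82) = 1.51 × 10^-5
Ka = x²/(0.751 − x) = 1.51 × 10^-5
Neglecting x in the denominator: x = √(1.51 × 10^-5 × 0.751) = 3.37 × 10^-3 M
Check: 0.45% ionized — well under 5%, approximation valid.
pH = −log[H+] = −log(3.37 × 10^-3) = 2.47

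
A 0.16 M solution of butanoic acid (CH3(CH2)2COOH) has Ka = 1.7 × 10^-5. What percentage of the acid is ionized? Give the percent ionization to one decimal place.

CH3(CH2)2COOH ⇌ CH3(CH2)2COO- + H+; let x = [H+] at equilibrium.
x ≈ √(Ka·C₀) = √(1.7 × 10^-5 × 0.16) = 1.65 × 10^-3 M
% ionization = x/C₀ × 100% = 1.65 × 10^-3/0.16 × 100% = 1.0%

1.0%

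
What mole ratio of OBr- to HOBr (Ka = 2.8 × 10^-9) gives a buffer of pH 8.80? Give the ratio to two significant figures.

pKa = -log(2.8 × 10^-9) = 8.553
pH = pKa + log(r) ⇒ log(r) = 8.80 − 8.553 = +0.247
r = [OBr-]/[HOBr] = 10^(+0.247) = 1.77

ratio = 1.8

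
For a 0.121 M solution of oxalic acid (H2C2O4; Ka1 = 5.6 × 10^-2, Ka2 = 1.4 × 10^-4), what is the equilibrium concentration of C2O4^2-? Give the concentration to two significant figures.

First ionization gives [H+] ≈ [HC2O4-] = 5.89 × 10^-2 M.
Second step: Ka2 = [H+][C2O4^2-]/[HC2O4-] ≈ [C2O4^2-] (since [H+] ≈ [HC2O4-]).
So [C2O4^2-] ≈ Ka2.

1.4 × 10^-4 M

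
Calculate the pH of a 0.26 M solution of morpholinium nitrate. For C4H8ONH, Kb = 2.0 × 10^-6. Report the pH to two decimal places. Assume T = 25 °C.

C4H8ONH2+ is the conjugate acid of the weak base C4H8ONH.
Ka = Kw/Kb = 1.0×10^-14 / 2.0 × 10^-6 = 5.00 × 10^-9
Ka = x²/(0.26 − x) = 5.00 × 10^-9
Neglecting x in the denominator: x = √(5.00 × 10^-9 × 0.26) = 3.61 × 10^-5 M
Check: 0.014% ionized — well under 5%, approximation valid.
pH = −log[H+] = −log(3.61 × 10^-5) = 4.44

pH = 4.44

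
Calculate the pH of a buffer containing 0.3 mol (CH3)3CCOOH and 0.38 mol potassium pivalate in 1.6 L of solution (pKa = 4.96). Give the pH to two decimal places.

pH = pKa + log([A⁻]/[HA]) = 4.96 + log(0.38/0.3)
pH = 4.96 + (+0.103) = 5.06

pH = 5.06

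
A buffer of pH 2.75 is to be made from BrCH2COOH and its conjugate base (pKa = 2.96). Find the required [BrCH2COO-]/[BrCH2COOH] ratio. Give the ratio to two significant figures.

pH = pKa + log(r) ⇒ log(r) = 2.75 − 2.96 = -0.21
r = [BrCH2COO-]/[BrCH2COOH] = 10^(-0.21) = 0.617

ratio = 0.62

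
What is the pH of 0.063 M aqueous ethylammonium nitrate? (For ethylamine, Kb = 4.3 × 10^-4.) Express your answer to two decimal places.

C2H5NH3+ is the conjugate acid of the weak base C2H5NH2.
Ka = Kw/Kb = 1.0×10^-14 / 4.3 × 10^-4 = 2.33 × 10^-11
From the ICE table, Ka = [H+]²/(0.063 − [H+]) = 2.33 × 10^-11.
Assume [H+] ≪ 0.063: [H+] ≈ √(2.33 × 10^-11 × 0.063) = 1.21 × 10^-6 M
pH = −log[H+] = −log(1.21 × 10^-6) = 5.92

pH = 5.92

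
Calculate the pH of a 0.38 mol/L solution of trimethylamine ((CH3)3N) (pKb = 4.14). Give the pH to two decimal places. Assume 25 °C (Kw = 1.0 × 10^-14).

pH = 11.72

(CH3)3N + H2O ⇌ (CH3)3NH+ + OH-
Kb = 10^(−4.14) = 7.24 × 10^-5
From the ICE table, Kb = x²/(0.38 − x) = 7.24 × 10^-5.
Assume x ≪ 0.38: x ≈ √(7.24 × 10^-5 × 0.38) = 5.25 × 10^-3 M
(x/C₀ = 1.4% < 5%, so the approximation holds.)
pOH = −log(5.25 × 10^-3) = 2.28; pH = 14.00 − 2.28 = 11.72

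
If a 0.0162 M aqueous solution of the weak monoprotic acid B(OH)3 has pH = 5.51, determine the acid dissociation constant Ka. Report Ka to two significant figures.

Ka = 5.9 × 10^-10

[H+] = 10^(-5.51) = 3.09 × 10^-6 M
At equilibrium [HA] = 0.0162 − 3.09 × 10^-6 = 1.62 × 10^-2 M
Ka = [H+][A-]/[HA] = (3.09 × 10^-6)² / 1.62 × 10^-2 = 5.9 × 10^-10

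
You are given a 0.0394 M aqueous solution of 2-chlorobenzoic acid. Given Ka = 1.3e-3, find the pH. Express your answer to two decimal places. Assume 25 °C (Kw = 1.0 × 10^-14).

pH = 2.18

ClC6H4COOH ⇌ ClC6H4COO- + H+
From the ICE table, Ka = [H+]²/(0.0394 − [H+]) = 1.3 × 10^-3.
The 5% rule fails; solving [H+]² + Ka·[H+] − Ka·C₀ = 0 exactly:
[H+] = (−Ka + √(Ka² + 4·Ka·C₀))/2 = 6.54 × 10^-3 M
pH = −log(6.54 × 10^-3) = 2.18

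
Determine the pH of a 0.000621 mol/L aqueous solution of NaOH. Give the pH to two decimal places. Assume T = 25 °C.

NaOH is a strong base; [OH-] = 0.000621 M.
pOH = -log(0.000621) = 3.21
pH = 14.00 - 3.21 = 10.79

pH = 10.79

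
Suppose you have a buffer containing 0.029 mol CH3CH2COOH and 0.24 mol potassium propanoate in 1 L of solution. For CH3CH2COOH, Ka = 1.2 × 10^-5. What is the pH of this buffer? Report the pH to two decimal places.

pKa = −log(1.2 × 10^-5) = 4.921
Henderson–Hasselbalch: pH = pKa + log([CH3CH2COO-]/[CH3CH2COOH]) = 4.921 + log(0.24/0.029)
pH = 4.921 + (+0.918) = 5.84

pH = 5.84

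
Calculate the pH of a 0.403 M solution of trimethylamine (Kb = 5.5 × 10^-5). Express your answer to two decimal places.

pH = 11.67

(CH3)3N + H2O ⇌ (CH3)3NH+ + OH-
From the ICE table, Kb = x²/(0.403 − x) = 5.5 × 10^-5.
Assume x ≪ 0.403: x ≈ √(5.5 × 10^-5 × 0.403) = 4.71 × 10^-3 M
pOH = 2.33, so pH = 14.00 − pOH = 11.67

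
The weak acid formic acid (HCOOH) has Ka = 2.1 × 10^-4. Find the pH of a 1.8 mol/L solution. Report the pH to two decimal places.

pH = 1.71

HCOOH ⇌ HCOO- + H+
From the ICE table, Ka = [H+]²/(1.8 − [H+]) = 2.1 × 10^-4.
Assume [H+] ≪ 1.8: [H+] ≈ √(2.1 × 10^-4 × 1.8) = 1.94 × 10^-2 M
Check: 1.1% ionized — well under 5%, approximation valid.
pH = −log(1.94 × 10^-2) = 1.71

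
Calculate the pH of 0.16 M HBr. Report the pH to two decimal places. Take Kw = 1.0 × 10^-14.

HBr is a strong acid and dissociates completely, so [H+] = 0.16 M.
pH = -log(0.16) = 0.80

pH = 0.80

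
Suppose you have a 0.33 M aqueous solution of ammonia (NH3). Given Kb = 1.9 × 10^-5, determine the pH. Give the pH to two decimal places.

pH = 11.40

NH3 + H2O ⇌ NH4+ + OH-
From the ICE table, Kb = x²/(0.33 − x) = 1.9 × 10^-5.
Assume x ≪ 0.33: x ≈ √(1.9 × 10^-5 × 0.33) = 2.50 × 10^-3 M
pOH = −log(2.50 × 10^-3) = 2.60; pH = 14.00 − 2.60 = 11.40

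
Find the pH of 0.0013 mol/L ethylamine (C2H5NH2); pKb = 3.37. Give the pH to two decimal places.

pH = 10.75

C2H5NH2 + H2O ⇌ C2H5NH3+ + OH-
Kb = 10^(−3.37) = 4.27 × 10^-4
Kb = [OH-]²/(0.0013 − [OH-]) = 4.27 × 10^-4
Here C₀/Kb ≈ 3.04, so the small-[OH-] approximation fails. Use the quadratic:
[OH-] = (−Kb + √(Kb² + 4·Kb·C₀))/2 = 5.62 × 10^-4 M
pOH = −log(5.62 × 10^-4) = 3.25; pH = 14.00 − 3.25 = 10.75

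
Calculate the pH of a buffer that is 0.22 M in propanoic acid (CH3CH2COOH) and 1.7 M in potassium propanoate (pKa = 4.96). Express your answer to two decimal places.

Henderson–Hasselbalch: pH = pKa + log([CH3CH2COO-]/[CH3CH2COOH]) = 4.96 + log(1.7/0.22)
pH = 4.96 + (+0.888) = 5.85

pH = 5.85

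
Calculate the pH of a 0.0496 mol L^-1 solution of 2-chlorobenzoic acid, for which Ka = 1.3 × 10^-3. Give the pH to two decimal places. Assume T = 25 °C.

ClC6H4COOH ⇌ ClC6H4COO- + H+
From the ICE table, Ka = [H+]²/(0.0496 − [H+]) = 1.3 × 10^-3.
The 5% rule fails; solving [H+]² + Ka·[H+] − Ka·C₀ = 0 exactly:
[H+] = [−0.0013 + √(0.0013² + 0.000258)]/2 = 7.41 × 10^-3 M
pH = −log[H+] = −log(7.41 × 10^-3) = 2.13

pH = 2.13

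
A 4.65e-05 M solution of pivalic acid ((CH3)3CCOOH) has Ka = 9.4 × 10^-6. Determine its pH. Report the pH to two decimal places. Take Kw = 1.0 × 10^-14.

(CH3)3CCOOH ⇌ (CH3)3CCOO- + H+
Ka = [H+]²/(4.65e-05 − [H+]) = 9.4 × 10^-6
[H+] is not negligible relative to C₀; solve [H+]² + 9.4e-06·[H+] − 4.37e-10 = 0.
[H+] = (−Ka + √(Ka² + 4·Ka·C₀))/2 = 1.67 × 10^-5 M
pH = −log(1.67 × 10^-5) = 4.78

pH = 4.78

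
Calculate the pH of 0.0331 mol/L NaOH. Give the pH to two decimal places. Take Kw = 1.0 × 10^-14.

NaOH is a strong base; [OH-] = 0.0331 M.
pOH = -log(0.0331) = 1.48
pH = 14.00 - 1.48 = 12.52

pH = 12.52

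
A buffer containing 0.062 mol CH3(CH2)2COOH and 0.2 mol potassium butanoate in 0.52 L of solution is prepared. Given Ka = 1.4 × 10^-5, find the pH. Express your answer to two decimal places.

pKa = −log(1.4 × 10^-5) = 4.854
pH = pKa + log([A⁻]/[HA]) = 4.854 + log(0.2/0.062)
pH = 4.854 + (+0.509) = 5.36

pH = 5.36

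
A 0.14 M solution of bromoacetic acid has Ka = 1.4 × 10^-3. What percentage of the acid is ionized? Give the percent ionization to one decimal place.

9.5%

BrCH2COOH ⇌ BrCH2COO- + H+; let x = [H+] at equilibrium.
Ka = x²/(C₀ − x); solving the quadratic gives x = 1.33 × 10^-2 M.
% ionization = x/C₀ × 100% = 1.33 × 10^-2/0.14 × 100% = 9.5%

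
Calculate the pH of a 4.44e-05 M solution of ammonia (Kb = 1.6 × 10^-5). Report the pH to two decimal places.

pH = 9.30

NH3 + H2O ⇌ NH4+ + OH-
Kb = [OH-]²/(4.44e-05 − [OH-]) = 1.6 × 10^-5
Here C₀/Kb ≈ 2.78, so the small-[OH-] approximation fails. Use the quadratic:
[OH-] = [−1.6e-05 + √(1.6e-05² + 2.84e-09)]/2 = 1.98 × 10^-5 M
pOH = −log(1.98 × 10^-5) = 4.70; pH = 14.00 − 4.70 = 9.30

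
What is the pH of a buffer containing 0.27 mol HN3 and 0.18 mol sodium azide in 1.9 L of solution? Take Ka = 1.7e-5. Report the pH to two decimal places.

pKa = −log(1.7 × 10^-5) = 4.770
pH = pKa + log([A⁻]/[HA]) = 4.770 + log(0.18/0.27)
pH = 4.770 + (-0.176) = 4.59

pH = 4.59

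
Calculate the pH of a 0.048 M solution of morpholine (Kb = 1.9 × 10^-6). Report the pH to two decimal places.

C4H8ONH + H2O ⇌ C4H8ONH2+ + OH-
From the ICE table, Kb = x²/(0.048 − x) = 1.9 × 10^-6.
Assume x ≪ 0.048: x ≈ √(1.9 × 10^-6 × 0.048) = 3.02 × 10^-4 M
pOH = 3.52, so pH = 14.00 − pOH = 10.48

pH = 10.48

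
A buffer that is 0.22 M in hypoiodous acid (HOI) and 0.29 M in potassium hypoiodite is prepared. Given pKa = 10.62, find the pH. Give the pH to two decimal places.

Henderson–Hasselbalch: pH = pKa + log([OI-]/[HOI]) = 10.62 + log(0.29/0.22)
pH = 10.62 + (+0.120) = 10.74

pH = 10.74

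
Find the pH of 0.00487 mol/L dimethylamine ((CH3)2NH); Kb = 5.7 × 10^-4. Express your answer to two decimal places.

(CH3)2NH + H2O ⇌ (CH3)2NH2+ + OH-
Kb = x²/(0.00487 − x) = 5.7 × 10^-4
x is not negligible relative to C₀; solve x² + 0.00057·x − 2.78e-06 = 0.
x = (−Kb + √(Kb² + 4·Kb·C₀))/2 = 1.41 × 10^-3 M
pOH = −log(1.41 × 10^-3) = 2.85; pH = 14.00 − 2.85 = 11.15

pH = 11.15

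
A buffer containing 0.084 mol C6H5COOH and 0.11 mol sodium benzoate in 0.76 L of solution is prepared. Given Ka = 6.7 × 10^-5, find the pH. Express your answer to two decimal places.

pH = 4.29

pKa = −log(6.7 × 10^-5) = 4.174
Using pH = pKa + log([base]/[acid]) with [base]/[acid] = 0.11/0.084:
pH = 4.174 + (+0.117) = 4.29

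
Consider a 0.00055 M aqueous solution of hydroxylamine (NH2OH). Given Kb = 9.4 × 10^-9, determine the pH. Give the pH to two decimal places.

NH2OH + H2O ⇌ NH3OH+ + OH-
From the ICE table, Kb = x²/(0.00055 − x) = 9.4 × 10^-9.
Neglecting x in the denominator: x = √(9.4 × 10^-9 × 0.00055) = 2.27 × 10^-6 M
(x/C₀ = 0.41% < 5%, so the approximation holds.)
pOH = 5.64, so pH = 14.00 − pOH = 8.36

pH = 8.36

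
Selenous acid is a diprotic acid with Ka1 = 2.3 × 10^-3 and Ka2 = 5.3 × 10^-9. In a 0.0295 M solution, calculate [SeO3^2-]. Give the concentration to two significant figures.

5.3 × 10^-9 M

First ionization gives [H+] ≈ [HSeO3-] = 7.17 × 10^-3 M.
Second step: Ka2 = [H+][SeO3^2-]/[HSeO3-] ≈ [SeO3^2-] (since [H+] ≈ [HSeO3-]).
So [SeO3^2-] ≈ Ka2.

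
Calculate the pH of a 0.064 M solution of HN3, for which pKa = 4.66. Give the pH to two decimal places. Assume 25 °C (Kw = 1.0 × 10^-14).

pH = 2.93

HN3 ⇌ N3- + H+
Ka = 10^(−4.66) = 2.19 × 10^-5
Ka = [H+]²/(0.064 − [H+]) = 2.19 × 10^-5
Neglecting [H+] in the denominator: [H+] = √(2.19 × 10^-5 × 0.064) = 1.18 × 10^-3 M
pH = −log(1.18 × 10^-3) = 2.93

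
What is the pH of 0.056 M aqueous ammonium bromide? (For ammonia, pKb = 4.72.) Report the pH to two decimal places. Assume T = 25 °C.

pH = 5.27

NH4+ is the conjugate acid of the weak base NH3.
Kb = 10^(−4.72) = 1.91 × 10^-5
Ka = Kw/Kb = 1.0×10^-14 / 1.91 × 10^-5 = 5.24 × 10^-10
From the ICE table, Ka = x²/(0.056 − x) = 5.24 × 10^-10.
Since Ka ≪ C₀, x ≈ √(Ka·C₀) = 5.42 × 10^-6 M.
(x/C₀ = 0.0097% < 5%, so the approximation holds.)
pH = −log[H+] = −log(5.42 × 10^-6) = 5.27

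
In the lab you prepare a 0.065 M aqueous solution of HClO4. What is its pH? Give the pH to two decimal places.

HClO4 is a strong acid and dissociates completely, so [H+] = 0.065 M.
pH = -log(0.065) = 1.19

pH = 1.19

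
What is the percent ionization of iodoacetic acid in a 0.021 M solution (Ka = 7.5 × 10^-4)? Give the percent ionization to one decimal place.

ICH2COOH ⇌ ICH2COO- + H+; let x = [H+] at equilibrium.
Solve x² + 0.00075x − 1.57e-05 = 0 → x = 3.61 × 10^-3 M
Fraction ionized = 3.61 × 10^-3 / 0.021 = 0.1719 → 17.2%

17.2%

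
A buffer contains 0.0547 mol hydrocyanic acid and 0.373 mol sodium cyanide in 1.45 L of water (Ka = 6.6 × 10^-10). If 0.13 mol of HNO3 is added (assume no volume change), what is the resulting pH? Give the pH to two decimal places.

Added H+ converts CN- to HCN: HCN → 0.185 mol, CN- → 0.243 mol.
pKa = −log(6.6 × 10^-10) = 9.180
pH = pKa + log([A⁻]/[HA]) = 9.180 + log(0.243/0.185) = 9.180 +0.118

pH = 9.30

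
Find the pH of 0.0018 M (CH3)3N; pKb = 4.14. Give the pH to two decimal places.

(CH3)3N + H2O ⇌ (CH3)3NH+ + OH-
Kb = 10^(−4.14) = 7.24 × 10^-5
Kb = x²/(0.0018 − x) = 7.24 × 10^-5
x is not negligible relative to C₀; solve x² + 7.24e-05·x − 1.3e-07 = 0.
x = (−Kb + √(Kb² + 4·Kb·C₀))/2 = 3.27 × 10^-4 M
pOH = −log(3.27 × 10^-4) = 3.49; pH = 14.00 − 3.49 = 10.51

pH = 10.51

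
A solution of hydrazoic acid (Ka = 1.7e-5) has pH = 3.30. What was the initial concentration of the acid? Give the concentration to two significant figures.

[H+] = 10^(-3.30) = 5.01 × 10^-4 M = x
Ka = x²/(C₀ − x) ⇒ C₀ = x + x²/Ka
C₀ = 5.01 × 10^-4 + (5.01 × 10^-4)²/(1.7 × 10^-5) = 1.53 × 10^-2 M

C₀ = 1.5 × 10^-2 M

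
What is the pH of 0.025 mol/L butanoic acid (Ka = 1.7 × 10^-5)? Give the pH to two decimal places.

pH = 3.19

CH3(CH2)2COOH ⇌ CH3(CH2)2COO- + H+
Ka = x²/(0.025 − x) = 1.7 × 10^-5
Neglecting x in the denominator: x = √(1.7 × 10^-5 × 0.025) = 6.52 × 10^-4 M
Check: 2.6% ionized — well under 5%, approximation valid.
pH = −log(6.52 × 10^-4) = 3.19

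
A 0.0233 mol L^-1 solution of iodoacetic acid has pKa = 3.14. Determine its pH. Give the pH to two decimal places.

pH = 2.42

ICH2COOH ⇌ ICH2COO- + H+
Ka = 10^(−3.14) = 7.24 × 10^-4
Ka = x²/(0.0233 − x) = 7.24 × 10^-4
x is not negligible relative to C₀; solve x² + 0.000724·x − 1.69e-05 = 0.
x = [−0.000724 + √(0.000724² + 6.75e-05)]/2 = 3.76 × 10^-3 M
pH = −log(3.76 × 10^-3) = 2.42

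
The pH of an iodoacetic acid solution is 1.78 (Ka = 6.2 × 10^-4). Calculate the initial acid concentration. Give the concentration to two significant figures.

C₀ = 4.6 × 10^-1 M

[H+] = 10^(-1.78) = 1.66 × 10^-2 M = x
Ka = x²/(C₀ − x) ⇒ C₀ = x + x²/Ka
C₀ = 1.66 × 10^-2 + (1.66 × 10^-2)²/(6.2 × 10^-4) = 4.61 × 10^-1 M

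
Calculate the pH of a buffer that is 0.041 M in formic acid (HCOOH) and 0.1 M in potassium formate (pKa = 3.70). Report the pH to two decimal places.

pH = 4.09

Henderson–Hasselbalch: pH = pKa + log([HCOO-]/[HCOOH]) = 3.70 + log(0.1/0.041)
pH = 3.70 + (+0.387) = 4.09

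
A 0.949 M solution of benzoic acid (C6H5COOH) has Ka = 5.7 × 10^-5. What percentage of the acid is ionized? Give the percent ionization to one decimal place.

0.8%

C6H5COOH ⇌ C6H5COO- + H+; let x = [H+] at equilibrium.
x ≈ √(Ka·C₀) = √(5.7 × 10^-5 × 0.949) = 7.35 × 10^-3 M
Fraction ionized = 7.35 × 10^-3 / 0.949 = 0.0077 → 0.8%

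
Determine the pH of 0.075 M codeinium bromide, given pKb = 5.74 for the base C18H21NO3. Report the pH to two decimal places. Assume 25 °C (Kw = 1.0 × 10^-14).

pH = 4.69

C18H22NO3+ is the conjugate acid of the weak base C18H21NO3.
Kb = 10^(−5.74) = 1.82 × 10^-6
Ka = Kw/Kb = 1.0×10^-14 / 1.82 × 10^-6 = 5.49 × 10^-9
Ka = [H+]²/(0.075 − [H+]) = 5.49 × 10^-9
Since Ka ≪ C₀, [H+] ≈ √(Ka·C₀) = 2.03 × 10^-5 M.
pH = −log(2.03 × 10^-5) = 4.69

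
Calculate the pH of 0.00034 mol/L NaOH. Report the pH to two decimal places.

pH = 10.53

NaOH is a strong base; [OH-] = 0.00034 M.
pOH = -log(0.00034) = 3.47
pH = 14.00 - 3.47 = 10.53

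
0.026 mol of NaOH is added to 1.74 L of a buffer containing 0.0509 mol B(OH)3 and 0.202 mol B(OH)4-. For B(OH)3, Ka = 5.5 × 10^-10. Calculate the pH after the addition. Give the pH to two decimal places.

pH = 10.22

After neutralization: n(B(OH)3) = 0.0249 mol, n(B(OH)4-) = 0.228 mol.
pKa = −log(5.5 × 10^-10) = 9.260
pH = pKa + log([A⁻]/[HA]) = 9.260 + log(0.228/0.0249) = 9.260 +0.962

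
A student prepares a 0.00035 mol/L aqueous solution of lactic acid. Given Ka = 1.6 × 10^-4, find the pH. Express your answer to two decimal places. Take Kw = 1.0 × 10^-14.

CH3CH(OH)COOH ⇌ CH3CH(OH)COO- + H+
Ka = [H+]²/(0.00035 − [H+]) = 1.6 × 10^-4
The 5% rule fails; solving [H+]² + Ka·[H+] − Ka·C₀ = 0 exactly:
[H+] = [−0.00016 + √(0.00016² + 2.24e-07)]/2 = 1.70 × 10^-4 M
pH = −log[H+] = −log(1.70 × 10^-4) = 3.77

pH = 3.77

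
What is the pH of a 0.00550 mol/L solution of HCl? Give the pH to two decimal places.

pH = 2.26

HCl is a strong acid and dissociates completely, so [H+] = 0.00550 M.
pH = -log(0.0055) = 2.26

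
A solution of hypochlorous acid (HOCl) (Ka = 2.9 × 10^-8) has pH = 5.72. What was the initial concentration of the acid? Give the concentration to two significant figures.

C₀ = 1.3 × 10^-4 M

[H+] = 10^(-5.72) = 1.91 × 10^-6 M = x
Ka = x²/(C₀ − x) ⇒ C₀ = x + x²/Ka
C₀ = 1.91 × 10^-6 + (1.91 × 10^-6)²/(2.9 × 10^-8) = 1.28 × 10^-4 M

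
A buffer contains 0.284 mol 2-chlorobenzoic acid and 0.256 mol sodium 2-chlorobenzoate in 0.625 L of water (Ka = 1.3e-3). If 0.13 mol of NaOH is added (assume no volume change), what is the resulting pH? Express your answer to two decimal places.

pH = 3.29

After neutralization: n(ClC6H4COOH) = 0.154 mol, n(ClC6H4COO-) = 0.386 mol.
pKa = −log(1.3 × 10^-3) = 2.886
pH = pKa + log(n_ClC6H4COO-/n_ClC6H4COOH) = 2.886 + log(0.386/0.154) = 2.886 + (+0.399)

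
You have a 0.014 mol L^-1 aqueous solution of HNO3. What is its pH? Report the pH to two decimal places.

pH = 1.85

HNO3 is a strong acid and dissociates completely, so [H+] = 0.014 M.
pH = -log(0.014) = 1.85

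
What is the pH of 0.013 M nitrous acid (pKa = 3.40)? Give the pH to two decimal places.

HNO2 ⇌ NO2- + H+
Ka = 10^(−3.40) = 3.98 × 10^-4
From the ICE table, Ka = x²/(0.013 − x) = 3.98 × 10^-4.
Here C₀/Ka ≈ 32.7, so the small-x approximation fails. Use the quadratic:
x = [−0.000398 + √(0.000398² + 2.07e-05)]/2 = 2.08 × 10^-3 M
pH = −log(2.08 × 10^-3) = 2.68

pH = 2.68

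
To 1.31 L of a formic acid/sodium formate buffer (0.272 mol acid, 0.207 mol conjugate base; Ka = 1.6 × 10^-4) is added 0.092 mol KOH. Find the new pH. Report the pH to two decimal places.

pH = 4.02

OH- converts HCOOH to HCOO-: HCOOH → 0.18 mol, HCOO- → 0.299 mol.
pKa = −log(1.6 × 10^-4) = 3.796
pH = pKa + log([A⁻]/[HA]) = 3.796 + log(0.299/0.18) = 3.796 +0.220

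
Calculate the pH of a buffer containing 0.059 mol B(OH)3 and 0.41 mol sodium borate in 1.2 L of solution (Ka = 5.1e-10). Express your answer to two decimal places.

pH = 10.13

pKa = −log(5.1 × 10^-10) = 9.292
Using pH = pKa + log([base]/[acid]) with [base]/[acid] = 0.41/0.059:
pH = 9.292 + (+0.842) = 10.13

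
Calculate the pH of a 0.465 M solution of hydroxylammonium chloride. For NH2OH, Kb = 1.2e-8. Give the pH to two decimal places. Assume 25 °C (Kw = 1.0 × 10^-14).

pH = 3.21

NH3OH+ is the conjugate acid of the weak base NH2OH.
Ka = Kw/Kb = 1.0×10^-14 / 1.2 × 10^-8 = 8.33 × 10^-7
From the ICE table, Ka = x²/(0.465 − x) = 8.33 × 10^-7.
Assume x ≪ 0.465: x ≈ √(8.33 × 10^-7 × 0.465) = 6.22 × 10^-4 M
pH = −log(6.22 × 10^-4) = 3.21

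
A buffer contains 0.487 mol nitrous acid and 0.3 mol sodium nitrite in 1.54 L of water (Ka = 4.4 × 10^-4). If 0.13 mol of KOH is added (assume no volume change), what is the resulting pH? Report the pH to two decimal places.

pH = 3.44

OH- converts HNO2 to NO2-: HNO2 → 0.357 mol, NO2- → 0.43 mol.
pKa = −log(4.4 × 10^-4) = 3.357
Henderson–Hasselbalch with mole ratio 0.43/0.357: pH = 3.357 + (+0.081)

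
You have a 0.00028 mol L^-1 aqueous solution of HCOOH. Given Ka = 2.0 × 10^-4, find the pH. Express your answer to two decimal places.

HCOOH ⇌ HCOO- + H+
From the ICE table, Ka = x²/(0.00028 − x) = 2.0 × 10^-4.
x is not negligible relative to C₀; solve x² + 0.0002·x − 5.6e-08 = 0.
x = [−0.0002 + √(0.0002² + 2.24e-07)]/2 = 1.57 × 10^-4 M
pH = −log[H+] = −log(1.57 × 10^-4) = 3.80

pH = 3.80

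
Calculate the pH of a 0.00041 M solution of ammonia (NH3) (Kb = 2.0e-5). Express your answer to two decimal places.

pH = 9.91

NH3 + H2O ⇌ NH4+ + OH-
Kb = [OH-]²/(0.00041 − [OH-]) = 2.0 × 10^-5
The 5% rule fails; solving [OH-]² + Kb·[OH-] − Kb·C₀ = 0 exactly:
[OH-] = [−2e-05 + √(2e-05² + 3.28e-08)]/2 = 8.11 × 10^-5 M
pOH = 4.09, so pH = 14.00 − pOH = 9.91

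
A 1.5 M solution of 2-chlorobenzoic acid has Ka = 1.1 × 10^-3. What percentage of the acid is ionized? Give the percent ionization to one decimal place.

2.7%

ClC6H4COOH ⇌ ClC6H4COO- + H+; let x = [H+] at equilibrium.
x ≈ √(Ka·C₀) = √(1.1 × 10^-3 × 1.5) = 4.06 × 10^-2 M
Fraction ionized = 4.06 × 10^-2 / 1.5 = 0.0271 → 2.7%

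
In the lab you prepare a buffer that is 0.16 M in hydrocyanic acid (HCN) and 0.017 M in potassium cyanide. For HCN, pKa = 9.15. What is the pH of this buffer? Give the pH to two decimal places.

pH = 8.18

Using pH = pKa + log([base]/[acid]) with [base]/[acid] = 0.017/0.16:
pH = 9.15 + (-0.974) = 8.18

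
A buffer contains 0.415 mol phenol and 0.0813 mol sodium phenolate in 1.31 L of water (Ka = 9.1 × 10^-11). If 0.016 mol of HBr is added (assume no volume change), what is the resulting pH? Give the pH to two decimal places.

After neutralization: n(C6H5OH) = 0.431 mol, n(C6H5O-) = 0.0653 mol.
pKa = −log(9.1 × 10^-11) = 10.041
pH = pKa + log([A⁻]/[HA]) = 10.041 + log(0.0653/0.431) = 10.041 -0.820

pH = 9.22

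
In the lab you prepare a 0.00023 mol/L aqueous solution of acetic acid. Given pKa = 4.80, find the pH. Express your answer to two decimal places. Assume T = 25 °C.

pH = 4.28

CH3COOH ⇌ CH3COO- + H+
Ka = 10^(−4.80) = 1.58 × 10^-5
Ka = [H+]²/(0.00023 − [H+]) = 1.58 × 10^-5
The 5% rule fails; solving [H+]² + Ka·[H+] − Ka·C₀ = 0 exactly:
[H+] = (−Ka + √(Ka² + 4·Ka·C₀))/2 = 5.29 × 10^-5 M
pH = −log[H+] = −log(5.29 × 10^-5) = 4.28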